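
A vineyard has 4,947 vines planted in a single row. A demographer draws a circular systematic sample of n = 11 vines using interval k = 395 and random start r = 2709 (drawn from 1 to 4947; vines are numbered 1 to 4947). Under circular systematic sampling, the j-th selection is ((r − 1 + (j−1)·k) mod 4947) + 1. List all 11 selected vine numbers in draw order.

2709, 3104, 3499, 3894, 4289, 4684, 132, 527, 922, 1317, 1712

Selection 1: 2709
Selection 2: 2709 + 395 = 3104
Selection 3: 3104 + 395 = 3499
Selection 4: 3499 + 395 = 3894
Selection 5: 3894 + 395 = 4289
Selection 6: 4289 + 395 = 4684
Selection 7: 4684 + 395 = 5079 → 5079 − 4947 = 132
Selection 8: 132 + 395 = 527
Selection 9: 527 + 395 = 922
Selection 10: 922 + 395 = 1317
Selection 11: 1317 + 395 = 1712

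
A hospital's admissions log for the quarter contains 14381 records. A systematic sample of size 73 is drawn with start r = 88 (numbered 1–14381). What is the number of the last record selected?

k = 14381/73 = 197
73rd selection = r + (73−1)·k = 88 + 72×197 = 88 + 14184 = 14272

14272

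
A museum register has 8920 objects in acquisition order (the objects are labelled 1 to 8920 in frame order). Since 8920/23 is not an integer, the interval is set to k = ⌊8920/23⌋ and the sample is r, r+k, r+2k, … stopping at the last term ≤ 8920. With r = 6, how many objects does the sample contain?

k = ⌊8920/23⌋ = 387
Achieved size = ⌊(8920 − 6)/387⌋ + 1 = ⌊8914/387⌋ + 1 = 23 + 1 = 24
(last selection: 6 + 23×387 = 8907 ≤ 8920; next would be 9294 > 8920)

24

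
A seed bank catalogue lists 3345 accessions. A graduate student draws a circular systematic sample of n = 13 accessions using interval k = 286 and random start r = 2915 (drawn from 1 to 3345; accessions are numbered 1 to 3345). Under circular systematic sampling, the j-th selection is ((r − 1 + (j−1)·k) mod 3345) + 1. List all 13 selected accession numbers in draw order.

Selection 1: 2915
Selection 2: 2915 + 286 = 3201
Selection 3: 3201 + 286 = 3487 → 3487 − 3345 = 142
Selection 4: 142 + 286 = 428
Selection 5: 428 + 286 = 714
Selection 6: 714 + 286 = 1000
Selection 7: 1000 + 286 = 1286
Selection 8: 1286 + 286 = 1572
Selection 9: 1572 + 286 = 1858
Selection 10: 1858 + 286 = 2144
Selection 11: 2144 + 286 = 2430
Selection 12: 2430 + 286 = 2716
Selection 13: 2716 + 286 = 3002

2915, 3201, 142, 428, 714, 1000, 1286, 1572, 1858, 2144, 2430, 2716, 3002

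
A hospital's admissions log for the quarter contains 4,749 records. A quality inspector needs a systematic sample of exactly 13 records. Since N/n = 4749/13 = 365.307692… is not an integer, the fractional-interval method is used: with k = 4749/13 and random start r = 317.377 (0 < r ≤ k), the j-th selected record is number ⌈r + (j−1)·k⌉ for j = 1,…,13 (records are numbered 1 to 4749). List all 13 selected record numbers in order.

318, 683, 1048, 1414, 1779, 2144, 2510, 2875, 3240, 3606, 3971, 4336, 4702

j=1: r + 0k = 317.377 → ⌈·⌉ = 318
j=2: r + 1k = 682.684692… → ⌈·⌉ = 683
j=3: r + 2k = 1047.992384… → ⌈·⌉ = 1048
j=4: r + 3k = 1413.300076… → ⌈·⌉ = 1414
j=5: r + 4k = 1778.607769… → ⌈·⌉ = 1779
j=6: r + 5k = 2143.915461… → ⌈·⌉ = 2144
j=7: r + 6k = 2509.223153… → ⌈·⌉ = 2510
j=8: r + 7k = 2874.530846… → ⌈·⌉ = 2875
j=9: r + 8k = 3239.838538… → ⌈·⌉ = 3240
j=10: r + 9k = 3605.146230… → ⌈·⌉ = 3606
j=11: r + 10k = 3970.453923… → ⌈·⌉ = 3971
j=12: r + 11k = 4335.761615… → ⌈·⌉ = 4336
j=13: r + 12k = 4701.069307… → ⌈·⌉ = 4702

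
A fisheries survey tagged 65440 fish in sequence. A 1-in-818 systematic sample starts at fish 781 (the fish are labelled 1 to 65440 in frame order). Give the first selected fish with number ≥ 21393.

k = 818
Steps past start: ⌈(21393 − 781)/818⌉ = ⌈20612/818⌉ = 26
Selected fish: 781 + 26×818 = 22049

22049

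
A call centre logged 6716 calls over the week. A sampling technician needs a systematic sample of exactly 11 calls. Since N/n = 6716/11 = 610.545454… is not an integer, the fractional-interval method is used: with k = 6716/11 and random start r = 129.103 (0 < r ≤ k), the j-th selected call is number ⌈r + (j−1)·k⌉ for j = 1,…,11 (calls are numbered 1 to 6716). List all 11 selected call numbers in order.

130, 740, 1351, 1961, 2572, 3182, 3793, 4403, 5014, 5625, 6235

j=1: r + 0k = 129.103 → ⌈·⌉ = 130
j=2: r + 1k = 739.648454… → ⌈·⌉ = 740
j=3: r + 2k = 1350.193909… → ⌈·⌉ = 1351
j=4: r + 3k = 1960.739363… → ⌈·⌉ = 1961
j=5: r + 4k = 2571.284818… → ⌈·⌉ = 2572
j=6: r + 5k = 3181.830272… → ⌈·⌉ = 3182
j=7: r + 6k = 3792.375727… → ⌈·⌉ = 3793
j=8: r + 7k = 4402.921181… → ⌈·⌉ = 4403
j=9: r + 8k = 5013.466636… → ⌈·⌉ = 5014
j=10: r + 9k = 5624.012090… → ⌈·⌉ = 5625
j=11: r + 10k = 6234.557545… → ⌈·⌉ = 6235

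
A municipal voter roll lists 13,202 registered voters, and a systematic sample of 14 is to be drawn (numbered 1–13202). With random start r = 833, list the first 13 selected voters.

k = N/n = 13202/14 = 943
voter 1: 833
voter 2: 833 + 943 = 1776
voter 3: 1776 + 943 = 2719
voter 4: 2719 + 943 = 3662
voter 5: 3662 + 943 = 4605
voter 6: 4605 + 943 = 5548
voter 7: 5548 + 943 = 6491
voter 8: 6491 + 943 = 7434
voter 9: 7434 + 943 = 8377
voter 10: 8377 + 943 = 9320
voter 11: 9320 + 943 = 10263
voter 12: 10263 + 943 = 11206
voter 13: 11206 + 943 = 12149

833, 1776, 2719, 3662, 4605, 5548, 6491, 7434, 8377, 9320, 10263, 11206, 12149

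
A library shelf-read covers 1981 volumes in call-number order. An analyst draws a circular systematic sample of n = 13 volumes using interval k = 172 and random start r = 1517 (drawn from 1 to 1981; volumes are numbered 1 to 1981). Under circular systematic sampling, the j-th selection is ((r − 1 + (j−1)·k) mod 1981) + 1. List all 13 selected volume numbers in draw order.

1517, 1689, 1861, 52, 224, 396, 568, 740, 912, 1084, 1256, 1428, 1600

Selection 1: 1517
Selection 2: 1517 + 172 = 1689
Selection 3: 1689 + 172 = 1861
Selection 4: 1861 + 172 = 2033 → 2033 − 1981 = 52
Selection 5: 52 + 172 = 224
Selection 6: 224 + 172 = 396
Selection 7: 396 + 172 = 568
Selection 8: 568 + 172 = 740
Selection 9: 740 + 172 = 912
Selection 10: 912 + 172 = 1084
Selection 11: 1084 + 172 = 1256
Selection 12: 1256 + 172 = 1428
Selection 13: 1428 + 172 = 1600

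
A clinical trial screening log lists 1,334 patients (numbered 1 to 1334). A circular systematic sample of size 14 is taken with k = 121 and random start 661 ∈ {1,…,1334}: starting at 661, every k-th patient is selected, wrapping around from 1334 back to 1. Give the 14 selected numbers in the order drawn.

Selection 1: 661
Selection 2: 661 + 121 = 782
Selection 3: 782 + 121 = 903
Selection 4: 903 + 121 = 1024
Selection 5: 1024 + 121 = 1145
Selection 6: 1145 + 121 = 1266
Selection 7: 1266 + 121 = 1387 → 1387 − 1334 = 53
Selection 8: 53 + 121 = 174
Selection 9: 174 + 121 = 295
Selection 10: 295 + 121 = 416
Selection 11: 416 + 121 = 537
Selection 12: 537 + 121 = 658
Selection 13: 658 + 121 = 779
Selection 14: 779 + 121 = 900

661, 782, 903, 1024, 1145, 1266, 53, 174, 295, 416, 537, 658, 779, 900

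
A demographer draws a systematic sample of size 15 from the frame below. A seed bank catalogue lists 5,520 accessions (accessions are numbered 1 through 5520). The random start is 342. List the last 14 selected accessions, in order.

k = N/n = 5520/15 = 368
2nd selection = 342 + 1×368 = 710
3rd: 710 + 368 = 1078
4th: 1078 + 368 = 1446
5th: 1446 + 368 = 1814
6th: 1814 + 368 = 2182
7th: 2182 + 368 = 2550
8th: 2550 + 368 = 2918
9th: 2918 + 368 = 3286
10th: 3286 + 368 = 3654
11th: 3654 + 368 = 4022
12th: 4022 + 368 = 4390
13th: 4390 + 368 = 4758
14th: 4758 + 368 = 5126
15th: 5126 + 368 = 5494

710, 1078, 1446, 1814, 2182, 2550, 2918, 3286, 3654, 4022, 4390, 4758, 5126, 5494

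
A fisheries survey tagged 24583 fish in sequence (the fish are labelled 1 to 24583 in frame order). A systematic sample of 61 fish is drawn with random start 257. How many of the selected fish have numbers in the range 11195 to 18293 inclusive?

k = 24583/61 = 403
First selection ≥ 11195: 257 + ⌈(11195−257)/403⌉·403 = 257 + 28×403 = 11541
Last selection ≤ 18293: 257 + ⌊(18293−257)/403⌋·403 = 257 + 44×403 = 17989
Count = 44 − 28 + 1 = 17

17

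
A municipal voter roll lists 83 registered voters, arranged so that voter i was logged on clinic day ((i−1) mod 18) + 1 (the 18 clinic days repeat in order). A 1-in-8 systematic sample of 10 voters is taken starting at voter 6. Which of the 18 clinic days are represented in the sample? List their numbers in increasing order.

2, 4, 6, 8, 10, 12, 14, 16, 18

Consecutive selections differ by k = 8, so their clinic day numbers differ by 8 mod 18 = 8.
gcd(8, 18) = 2, so the sample visits 18/2 = 9 distinct residues mod 18.
Start 6 is clinic day 6; the clinic days hit are 2, 4, 6, 8, 10, 12, 14, 16, 18.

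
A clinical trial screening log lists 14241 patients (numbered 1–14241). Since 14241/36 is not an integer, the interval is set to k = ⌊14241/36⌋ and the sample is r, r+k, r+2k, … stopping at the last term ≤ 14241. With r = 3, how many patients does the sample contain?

k = ⌊14241/36⌋ = 395
Achieved size = ⌊(14241 − 3)/395⌋ + 1 = ⌊14238/395⌋ + 1 = 36 + 1 = 37
(last selection: 3 + 36×395 = 14223 ≤ 14241; next would be 14618 > 14241)

37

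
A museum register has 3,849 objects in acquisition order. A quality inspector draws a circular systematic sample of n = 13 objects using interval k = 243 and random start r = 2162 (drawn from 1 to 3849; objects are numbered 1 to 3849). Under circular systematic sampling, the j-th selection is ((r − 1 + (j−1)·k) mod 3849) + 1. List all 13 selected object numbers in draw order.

2162, 2405, 2648, 2891, 3134, 3377, 3620, 14, 257, 500, 743, 986, 1229

Selection 1: 2162
Selection 2: 2162 + 243 = 2405
Selection 3: 2405 + 243 = 2648
Selection 4: 2648 + 243 = 2891
Selection 5: 2891 + 243 = 3134
Selection 6: 3134 + 243 = 3377
Selection 7: 3377 + 243 = 3620
Selection 8: 3620 + 243 = 3863 → 3863 − 3849 = 14
Selection 9: 14 + 243 = 257
Selection 10: 257 + 243 = 500
Selection 11: 500 + 243 = 743
Selection 12: 743 + 243 = 986
Selection 13: 986 + 243 = 1229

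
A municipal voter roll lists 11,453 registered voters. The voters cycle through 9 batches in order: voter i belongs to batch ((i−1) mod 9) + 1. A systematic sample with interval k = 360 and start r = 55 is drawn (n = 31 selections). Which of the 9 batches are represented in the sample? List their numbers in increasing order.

Consecutive selections differ by k = 360, so their batch numbers differ by 360 mod 9 = 0.
gcd(360, 9) = 9, so the sample visits 9/9 = 1 distinct residues mod 9.
Start 55 is batch 1; the batches hit are 1.

1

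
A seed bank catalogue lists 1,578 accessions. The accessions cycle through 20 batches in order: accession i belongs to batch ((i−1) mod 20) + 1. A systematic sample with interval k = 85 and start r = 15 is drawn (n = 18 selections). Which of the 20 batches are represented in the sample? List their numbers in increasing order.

5, 10, 15, 20

Consecutive selections differ by k = 85, so their batch numbers differ by 85 mod 20 = 5.
gcd(85, 20) = 5, so the sample visits 20/5 = 4 distinct residues mod 20.
Start 15 is batch 15; the batches hit are 5, 10, 15, 20.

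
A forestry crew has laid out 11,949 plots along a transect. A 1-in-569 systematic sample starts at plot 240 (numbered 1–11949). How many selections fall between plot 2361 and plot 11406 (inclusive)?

16

k = 569
First selection ≥ 2361: 240 + ⌈(2361−240)/569⌉·569 = 240 + 4×569 = 2516
Last selection ≤ 11406: 240 + ⌊(11406−240)/569⌋·569 = 240 + 19×569 = 11051
Count = 19 − 4 + 1 = 16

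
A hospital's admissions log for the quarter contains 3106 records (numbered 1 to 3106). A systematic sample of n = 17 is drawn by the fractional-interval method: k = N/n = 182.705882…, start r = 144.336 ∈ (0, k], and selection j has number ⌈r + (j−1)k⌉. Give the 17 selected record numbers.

145, 328, 510, 693, 876, 1058, 1241, 1424, 1606, 1789, 1972, 2155, 2337, 2520, 2703, 2885, 3068

j=1: r + 0k = 144.336 → ⌈·⌉ = 145
j=2: r + 1k = 327.041882… → ⌈·⌉ = 328
j=3: r + 2k = 509.747764… → ⌈·⌉ = 510
j=4: r + 3k = 692.453647… → ⌈·⌉ = 693
j=5: r + 4k = 875.159529… → ⌈·⌉ = 876
j=6: r + 5k = 1057.865411… → ⌈·⌉ = 1058
j=7: r + 6k = 1240.571294… → ⌈·⌉ = 1241
j=8: r + 7k = 1423.277176… → ⌈·⌉ = 1424
j=9: r + 8k = 1605.983058… → ⌈·⌉ = 1606
j=10: r + 9k = 1788.688941… → ⌈·⌉ = 1789
j=11: r + 10k = 1971.394823… → ⌈·⌉ = 1972
j=12: r + 11k = 2154.100705… → ⌈·⌉ = 2155
j=13: r + 12k = 2336.806588… → ⌈·⌉ = 2337
j=14: r + 13k = 2519.512470… → ⌈·⌉ = 2520
j=15: r + 14k = 2702.218352… → ⌈·⌉ = 2703
j=16: r + 15k = 2884.924235… → ⌈·⌉ = 2885
j=17: r + 16k = 3067.630117… → ⌈·⌉ = 3068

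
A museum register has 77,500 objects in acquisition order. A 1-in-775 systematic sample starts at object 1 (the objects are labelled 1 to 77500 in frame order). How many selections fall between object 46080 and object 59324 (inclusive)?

17

k = 775
First selection ≥ 46080: 1 + ⌈(46080−1)/775⌉·775 = 1 + 60×775 = 46501
Last selection ≤ 59324: 1 + ⌊(59324−1)/775⌋·775 = 1 + 76×775 = 58901
Count = 76 − 60 + 1 = 17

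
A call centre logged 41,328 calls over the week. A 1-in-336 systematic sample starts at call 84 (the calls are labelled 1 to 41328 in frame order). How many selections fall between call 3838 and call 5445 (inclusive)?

k = 336
First selection ≥ 3838: 84 + ⌈(3838−84)/336⌉·336 = 84 + 12×336 = 4116
Last selection ≤ 5445: 84 + ⌊(5445−84)/336⌋·336 = 84 + 15×336 = 5124
Count = 15 − 12 + 1 = 4

4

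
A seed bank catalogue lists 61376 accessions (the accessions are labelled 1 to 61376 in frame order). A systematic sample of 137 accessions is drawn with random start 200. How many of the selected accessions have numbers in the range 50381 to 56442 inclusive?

13

k = 61376/137 = 448
First selection ≥ 50381: 200 + ⌈(50381−200)/448⌉·448 = 200 + 113×448 = 50824
Last selection ≤ 56442: 200 + ⌊(56442−200)/448⌋·448 = 200 + 125×448 = 56200
Count = 125 − 113 + 1 = 13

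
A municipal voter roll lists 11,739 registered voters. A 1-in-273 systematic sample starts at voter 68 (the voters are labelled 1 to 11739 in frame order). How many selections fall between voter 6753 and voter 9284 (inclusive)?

9

k = 273
First selection ≥ 6753: 68 + ⌈(6753−68)/273⌉·273 = 68 + 25×273 = 6893
Last selection ≤ 9284: 68 + ⌊(9284−68)/273⌋·273 = 68 + 33×273 = 9077
Count = 33 − 25 + 1 = 9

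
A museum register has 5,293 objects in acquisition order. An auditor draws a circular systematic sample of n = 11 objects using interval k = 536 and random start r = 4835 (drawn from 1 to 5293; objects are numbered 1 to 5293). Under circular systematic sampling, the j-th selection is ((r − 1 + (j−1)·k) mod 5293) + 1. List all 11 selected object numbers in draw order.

4835, 78, 614, 1150, 1686, 2222, 2758, 3294, 3830, 4366, 4902

Selection 1: 4835
Selection 2: 4835 + 536 = 5371 → 5371 − 5293 = 78
Selection 3: 78 + 536 = 614
Selection 4: 614 + 536 = 1150
Selection 5: 1150 + 536 = 1686
Selection 6: 1686 + 536 = 2222
Selection 7: 2222 + 536 = 2758
Selection 8: 2758 + 536 = 3294
Selection 9: 3294 + 536 = 3830
Selection 10: 3830 + 536 = 4366
Selection 11: 4366 + 536 = 4902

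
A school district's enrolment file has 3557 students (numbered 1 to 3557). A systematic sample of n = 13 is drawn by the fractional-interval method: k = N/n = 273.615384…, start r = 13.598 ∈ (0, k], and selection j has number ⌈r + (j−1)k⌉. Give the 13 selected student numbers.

j=1: r + 0k = 13.598 → ⌈·⌉ = 14
j=2: r + 1k = 287.213384… → ⌈·⌉ = 288
j=3: r + 2k = 560.828769… → ⌈·⌉ = 561
j=4: r + 3k = 834.444153… → ⌈·⌉ = 835
j=5: r + 4k = 1108.059538… → ⌈·⌉ = 1109
j=6: r + 5k = 1381.674923… → ⌈·⌉ = 1382
j=7: r + 6k = 1655.290307… → ⌈·⌉ = 1656
j=8: r + 7k = 1928.905692… → ⌈·⌉ = 1929
j=9: r + 8k = 2202.521076… → ⌈·⌉ = 2203
j=10: r + 9k = 2476.136461… → ⌈·⌉ = 2477
j=11: r + 10k = 2749.751846… → ⌈·⌉ = 2750
j=12: r + 11k = 3023.367230… → ⌈·⌉ = 3024
j=13: r + 12k = 3296.982615… → ⌈·⌉ = 3297

14, 288, 561, 835, 1109, 1382, 1656, 1929, 2203, 2477, 2750, 3024, 3297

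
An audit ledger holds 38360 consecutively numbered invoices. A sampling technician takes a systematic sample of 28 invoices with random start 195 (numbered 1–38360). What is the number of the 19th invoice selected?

24855

k = 38360/28 = 1370
19th selection = r + (19−1)·k = 195 + 18×1370 = 195 + 24660 = 24855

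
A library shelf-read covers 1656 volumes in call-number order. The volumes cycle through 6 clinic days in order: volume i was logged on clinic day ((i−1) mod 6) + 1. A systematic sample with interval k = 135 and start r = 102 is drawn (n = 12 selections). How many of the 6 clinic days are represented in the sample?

2

Consecutive selections differ by k = 135, so their clinic day numbers differ by 135 mod 6 = 3.
gcd(135, 6) = 3, so the sample visits 6/3 = 2 distinct residues mod 6.
Start 102 is clinic day 6; the clinic days hit are 3, 6.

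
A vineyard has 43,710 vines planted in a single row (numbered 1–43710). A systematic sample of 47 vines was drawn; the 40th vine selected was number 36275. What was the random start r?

k = 43710/47 = 930
r = 36275 − (40−1)×930 = 36275 − 36270 = 5

5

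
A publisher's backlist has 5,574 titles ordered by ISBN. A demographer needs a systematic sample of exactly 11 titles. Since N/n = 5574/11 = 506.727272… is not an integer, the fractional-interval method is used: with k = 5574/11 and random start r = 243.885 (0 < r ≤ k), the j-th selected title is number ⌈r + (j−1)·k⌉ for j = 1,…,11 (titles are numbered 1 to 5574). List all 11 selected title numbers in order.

244, 751, 1258, 1765, 2271, 2778, 3285, 3791, 4298, 4805, 5312

j=1: r + 0k = 243.885 → ⌈·⌉ = 244
j=2: r + 1k = 750.612272… → ⌈·⌉ = 751
j=3: r + 2k = 1257.339545… → ⌈·⌉ = 1258
j=4: r + 3k = 1764.066818… → ⌈·⌉ = 1765
j=5: r + 4k = 2270.794090… → ⌈·⌉ = 2271
j=6: r + 5k = 2777.521363… → ⌈·⌉ = 2778
j=7: r + 6k = 3284.248636… → ⌈·⌉ = 3285
j=8: r + 7k = 3790.975909… → ⌈·⌉ = 3791
j=9: r + 8k = 4297.703181… → ⌈·⌉ = 4298
j=10: r + 9k = 4804.430454… → ⌈·⌉ = 4805
j=11: r + 10k = 5311.157727… → ⌈·⌉ = 5312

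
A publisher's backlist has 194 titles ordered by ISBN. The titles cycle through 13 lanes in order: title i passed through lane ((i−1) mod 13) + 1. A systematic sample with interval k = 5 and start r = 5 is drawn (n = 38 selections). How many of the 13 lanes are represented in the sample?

13

Consecutive selections differ by k = 5, so their lane numbers differ by 5 mod 13 = 5.
gcd(5, 13) = 1, so the sample visits 13/1 = 13 distinct residues mod 13.
Start 5 is lane 5; the lanes hit are 1, 2, 3, 4, 5, 6, 7, 8, 9, 10, 11, 12, 13.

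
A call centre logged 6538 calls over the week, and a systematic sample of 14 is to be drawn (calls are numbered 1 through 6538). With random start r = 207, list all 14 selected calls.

207, 674, 1141, 1608, 2075, 2542, 3009, 3476, 3943, 4410, 4877, 5344, 5811, 6278

k = N/n = 6538/14 = 467
call 1: 207
call 2: 207 + 467 = 674
call 3: 674 + 467 = 1141
call 4: 1141 + 467 = 1608
call 5: 1608 + 467 = 2075
call 6: 2075 + 467 = 2542
call 7: 2542 + 467 = 3009
call 8: 3009 + 467 = 3476
call 9: 3476 + 467 = 3943
call 10: 3943 + 467 = 4410
call 11: 4410 + 467 = 4877
call 12: 4877 + 467 = 5344
call 13: 5344 + 467 = 5811
call 14: 5811 + 467 = 6278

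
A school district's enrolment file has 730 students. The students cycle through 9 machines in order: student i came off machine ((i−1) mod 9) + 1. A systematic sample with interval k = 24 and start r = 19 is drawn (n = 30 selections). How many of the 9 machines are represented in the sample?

Consecutive selections differ by k = 24, so their machine numbers differ by 24 mod 9 = 6.
gcd(24, 9) = 3, so the sample visits 9/3 = 3 distinct residues mod 9.
Start 19 is machine 1; the machines hit are 1, 4, 7.

3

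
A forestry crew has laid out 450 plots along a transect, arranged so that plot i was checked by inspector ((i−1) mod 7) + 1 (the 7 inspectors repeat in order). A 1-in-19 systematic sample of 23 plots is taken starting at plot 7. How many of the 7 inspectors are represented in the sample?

7

Consecutive selections differ by k = 19, so their inspector numbers differ by 19 mod 7 = 5.
gcd(19, 7) = 1, so the sample visits 7/1 = 7 distinct residues mod 7.
Start 7 is inspector 7; the inspectors hit are 1, 2, 3, 4, 5, 6, 7.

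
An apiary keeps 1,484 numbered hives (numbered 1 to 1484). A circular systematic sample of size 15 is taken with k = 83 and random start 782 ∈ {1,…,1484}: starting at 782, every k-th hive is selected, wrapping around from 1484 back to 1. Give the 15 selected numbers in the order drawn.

Selection 1: 782
Selection 2: 782 + 83 = 865
Selection 3: 865 + 83 = 948
Selection 4: 948 + 83 = 1031
Selection 5: 1031 + 83 = 1114
Selection 6: 1114 + 83 = 1197
Selection 7: 1197 + 83 = 1280
Selection 8: 1280 + 83 = 1363
Selection 9: 1363 + 83 = 1446
Selection 10: 1446 + 83 = 1529 → 1529 − 1484 = 45
Selection 11: 45 + 83 = 128
Selection 12: 128 + 83 = 211
Selection 13: 211 + 83 = 294
Selection 14: 294 + 83 = 377
Selection 15: 377 + 83 = 460

782, 865, 948, 1031, 1114, 1197, 1280, 1363, 1446, 45, 128, 211, 294, 377, 460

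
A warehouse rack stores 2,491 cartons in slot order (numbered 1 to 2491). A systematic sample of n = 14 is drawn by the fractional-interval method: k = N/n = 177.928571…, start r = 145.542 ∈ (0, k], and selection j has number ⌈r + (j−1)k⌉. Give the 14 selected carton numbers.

146, 324, 502, 680, 858, 1036, 1214, 1392, 1569, 1747, 1925, 2103, 2281, 2459

j=1: r + 0k = 145.542 → ⌈·⌉ = 146
j=2: r + 1k = 323.470571… → ⌈·⌉ = 324
j=3: r + 2k = 501.399142… → ⌈·⌉ = 502
j=4: r + 3k = 679.327714… → ⌈·⌉ = 680
j=5: r + 4k = 857.256285… → ⌈·⌉ = 858
j=6: r + 5k = 1035.184857… → ⌈·⌉ = 1036
j=7: r + 6k = 1213.113428… → ⌈·⌉ = 1214
j=8: r + 7k = 1391.042 → ⌈·⌉ = 1392
j=9: r + 8k = 1568.970571… → ⌈·⌉ = 1569
j=10: r + 9k = 1746.899142… → ⌈·⌉ = 1747
j=11: r + 10k = 1924.827714… → ⌈·⌉ = 1925
j=12: r + 11k = 2102.756285… → ⌈·⌉ = 2103
j=13: r + 12k = 2280.684857… → ⌈·⌉ = 2281
j=14: r + 13k = 2458.613428… → ⌈·⌉ = 2459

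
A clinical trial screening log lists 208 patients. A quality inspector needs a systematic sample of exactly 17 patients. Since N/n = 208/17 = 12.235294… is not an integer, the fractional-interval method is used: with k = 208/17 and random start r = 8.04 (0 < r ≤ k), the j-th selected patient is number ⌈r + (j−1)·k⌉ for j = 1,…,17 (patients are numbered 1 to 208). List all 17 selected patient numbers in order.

j=1: r + 0k = 8.04 → ⌈·⌉ = 9
j=2: r + 1k = 20.275294… → ⌈·⌉ = 21
j=3: r + 2k = 32.510588… → ⌈·⌉ = 33
j=4: r + 3k = 44.745882… → ⌈·⌉ = 45
j=5: r + 4k = 56.981176… → ⌈·⌉ = 57
j=6: r + 5k = 69.216470… → ⌈·⌉ = 70
j=7: r + 6k = 81.451764… → ⌈·⌉ = 82
j=8: r + 7k = 93.687058… → ⌈·⌉ = 94
j=9: r + 8k = 105.922352… → ⌈·⌉ = 106
j=10: r + 9k = 118.157647… → ⌈·⌉ = 119
j=11: r + 10k = 130.392941… → ⌈·⌉ = 131
j=12: r + 11k = 142.628235… → ⌈·⌉ = 143
j=13: r + 12k = 154.863529… → ⌈·⌉ = 155
j=14: r + 13k = 167.098823… → ⌈·⌉ = 168
j=15: r + 14k = 179.334117… → ⌈·⌉ = 180
j=16: r + 15k = 191.569411… → ⌈·⌉ = 192
j=17: r + 16k = 203.804705… → ⌈·⌉ = 204

9, 21, 33, 45, 57, 70, 82, 94, 106, 119, 131, 143, 155, 168, 180, 192, 204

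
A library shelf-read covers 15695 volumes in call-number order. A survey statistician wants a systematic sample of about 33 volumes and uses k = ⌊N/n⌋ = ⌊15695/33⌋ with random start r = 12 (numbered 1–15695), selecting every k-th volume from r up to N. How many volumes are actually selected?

34

k = ⌊15695/33⌋ = 475
Achieved size = ⌊(15695 − 12)/475⌋ + 1 = ⌊15683/475⌋ + 1 = 33 + 1 = 34
(last selection: 12 + 33×475 = 15687 ≤ 15695; next would be 16162 > 15695)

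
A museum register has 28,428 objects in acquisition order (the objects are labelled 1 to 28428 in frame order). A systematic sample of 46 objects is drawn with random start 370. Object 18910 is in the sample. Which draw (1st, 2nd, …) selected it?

k = 28428/46 = 618
position = (18910 − 370)/618 + 1 = 18540/618 + 1 = 30 + 1 = 31

31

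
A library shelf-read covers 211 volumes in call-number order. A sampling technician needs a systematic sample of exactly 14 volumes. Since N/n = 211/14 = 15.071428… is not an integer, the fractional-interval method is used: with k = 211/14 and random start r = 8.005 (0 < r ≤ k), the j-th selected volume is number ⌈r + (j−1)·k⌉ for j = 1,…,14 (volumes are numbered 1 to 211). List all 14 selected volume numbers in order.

9, 24, 39, 54, 69, 84, 99, 114, 129, 144, 159, 174, 189, 204

j=1: r + 0k = 8.005 → ⌈·⌉ = 9
j=2: r + 1k = 23.076428… → ⌈·⌉ = 24
j=3: r + 2k = 38.147857… → ⌈·⌉ = 39
j=4: r + 3k = 53.219285… → ⌈·⌉ = 54
j=5: r + 4k = 68.290714… → ⌈·⌉ = 69
j=6: r + 5k = 83.362142… → ⌈·⌉ = 84
j=7: r + 6k = 98.433571… → ⌈·⌉ = 99
j=8: r + 7k = 113.505 → ⌈·⌉ = 114
j=9: r + 8k = 128.576428… → ⌈·⌉ = 129
j=10: r + 9k = 143.647857… → ⌈·⌉ = 144
j=11: r + 10k = 158.719285… → ⌈·⌉ = 159
j=12: r + 11k = 173.790714… → ⌈·⌉ = 174
j=13: r + 12k = 188.862142… → ⌈·⌉ = 189
j=14: r + 13k = 203.933571… → ⌈·⌉ = 204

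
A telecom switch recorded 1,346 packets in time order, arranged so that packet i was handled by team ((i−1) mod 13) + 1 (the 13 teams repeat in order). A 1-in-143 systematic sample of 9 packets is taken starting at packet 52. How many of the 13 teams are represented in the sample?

Consecutive selections differ by k = 143, so their team numbers differ by 143 mod 13 = 0.
gcd(143, 13) = 13, so the sample visits 13/13 = 1 distinct residues mod 13.
Start 52 is team 13; the teams hit are 13.

1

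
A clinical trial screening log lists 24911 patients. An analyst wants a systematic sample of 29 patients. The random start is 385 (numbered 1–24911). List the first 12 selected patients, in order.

k = N/n = 24911/29 = 859
patient 1: 385
patient 2: 385 + 859 = 1244
patient 3: 1244 + 859 = 2103
patient 4: 2103 + 859 = 2962
patient 5: 2962 + 859 = 3821
patient 6: 3821 + 859 = 4680
patient 7: 4680 + 859 = 5539
patient 8: 5539 + 859 = 6398
patient 9: 6398 + 859 = 7257
patient 10: 7257 + 859 = 8116
patient 11: 8116 + 859 = 8975
patient 12: 8975 + 859 = 9834

385, 1244, 2103, 2962, 3821, 4680, 5539, 6398, 7257, 8116, 8975, 9834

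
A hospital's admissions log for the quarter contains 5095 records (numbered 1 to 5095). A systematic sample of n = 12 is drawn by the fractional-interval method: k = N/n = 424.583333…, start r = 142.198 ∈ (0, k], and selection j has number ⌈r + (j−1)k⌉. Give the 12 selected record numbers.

j=1: r + 0k = 142.198 → ⌈·⌉ = 143
j=2: r + 1k = 566.781333… → ⌈·⌉ = 567
j=3: r + 2k = 991.364666… → ⌈·⌉ = 992
j=4: r + 3k = 1415.948 → ⌈·⌉ = 1416
j=5: r + 4k = 1840.531333… → ⌈·⌉ = 1841
j=6: r + 5k = 2265.114666… → ⌈·⌉ = 2266
j=7: r + 6k = 2689.698 → ⌈·⌉ = 2690
j=8: r + 7k = 3114.281333… → ⌈·⌉ = 3115
j=9: r + 8k = 3538.864666… → ⌈·⌉ = 3539
j=10: r + 9k = 3963.448 → ⌈·⌉ = 3964
j=11: r + 10k = 4388.031333… → ⌈·⌉ = 4389
j=12: r + 11k = 4812.614666… → ⌈·⌉ = 4813

143, 567, 992, 1416, 1841, 2266, 2690, 3115, 3539, 3964, 4389, 4813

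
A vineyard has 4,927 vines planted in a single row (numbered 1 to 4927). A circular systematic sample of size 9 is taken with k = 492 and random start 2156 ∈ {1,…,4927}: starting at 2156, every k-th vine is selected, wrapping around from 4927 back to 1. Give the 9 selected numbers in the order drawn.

2156, 2648, 3140, 3632, 4124, 4616, 181, 673, 1165

Selection 1: 2156
Selection 2: 2156 + 492 = 2648
Selection 3: 2648 + 492 = 3140
Selection 4: 3140 + 492 = 3632
Selection 5: 3632 + 492 = 4124
Selection 6: 4124 + 492 = 4616
Selection 7: 4616 + 492 = 5108 → 5108 − 4927 = 181
Selection 8: 181 + 492 = 673
Selection 9: 673 + 492 = 1165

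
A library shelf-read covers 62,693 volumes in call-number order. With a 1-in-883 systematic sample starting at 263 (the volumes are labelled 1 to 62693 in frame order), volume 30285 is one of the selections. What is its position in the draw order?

k = 883
position = (30285 − 263)/883 + 1 = 30022/883 + 1 = 34 + 1 = 35

35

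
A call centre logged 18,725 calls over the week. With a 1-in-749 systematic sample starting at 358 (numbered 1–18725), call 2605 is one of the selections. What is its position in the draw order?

k = 749
position = (2605 − 358)/749 + 1 = 2247/749 + 1 = 3 + 1 = 4

4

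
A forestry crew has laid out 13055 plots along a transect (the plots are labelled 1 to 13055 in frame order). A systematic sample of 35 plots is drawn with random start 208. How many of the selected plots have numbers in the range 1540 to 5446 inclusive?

k = 13055/35 = 373
First selection ≥ 1540: 208 + ⌈(1540−208)/373⌉·373 = 208 + 4×373 = 1700
Last selection ≤ 5446: 208 + ⌊(5446−208)/373⌋·373 = 208 + 14×373 = 5430
Count = 14 − 4 + 1 = 11

11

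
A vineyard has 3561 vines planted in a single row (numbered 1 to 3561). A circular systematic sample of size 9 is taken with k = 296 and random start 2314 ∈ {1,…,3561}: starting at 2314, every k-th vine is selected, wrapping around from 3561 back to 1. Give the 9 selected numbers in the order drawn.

Selection 1: 2314
Selection 2: 2314 + 296 = 2610
Selection 3: 2610 + 296 = 2906
Selection 4: 2906 + 296 = 3202
Selection 5: 3202 + 296 = 3498
Selection 6: 3498 + 296 = 3794 → 3794 − 3561 = 233
Selection 7: 233 + 296 = 529
Selection 8: 529 + 296 = 825
Selection 9: 825 + 296 = 1121

2314, 2610, 2906, 3202, 3498, 233, 529, 825, 1121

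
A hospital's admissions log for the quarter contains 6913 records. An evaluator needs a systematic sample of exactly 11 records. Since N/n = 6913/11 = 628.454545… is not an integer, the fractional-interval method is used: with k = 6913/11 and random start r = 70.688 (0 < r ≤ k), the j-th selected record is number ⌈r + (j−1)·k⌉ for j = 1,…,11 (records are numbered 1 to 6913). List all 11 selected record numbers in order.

71, 700, 1328, 1957, 2585, 3213, 3842, 4470, 5099, 5727, 6356

j=1: r + 0k = 70.688 → ⌈·⌉ = 71
j=2: r + 1k = 699.142545… → ⌈·⌉ = 700
j=3: r + 2k = 1327.597090… → ⌈·⌉ = 1328
j=4: r + 3k = 1956.051636… → ⌈·⌉ = 1957
j=5: r + 4k = 2584.506181… → ⌈·⌉ = 2585
j=6: r + 5k = 3212.960727… → ⌈·⌉ = 3213
j=7: r + 6k = 3841.415272… → ⌈·⌉ = 3842
j=8: r + 7k = 4469.869818… → ⌈·⌉ = 4470
j=9: r + 8k = 5098.324363… → ⌈·⌉ = 5099
j=10: r + 9k = 5726.778909… → ⌈·⌉ = 5727
j=11: r + 10k = 6355.233454… → ⌈·⌉ = 6356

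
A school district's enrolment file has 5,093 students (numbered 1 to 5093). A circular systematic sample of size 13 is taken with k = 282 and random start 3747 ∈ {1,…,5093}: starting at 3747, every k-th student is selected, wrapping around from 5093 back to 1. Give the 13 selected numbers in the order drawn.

3747, 4029, 4311, 4593, 4875, 64, 346, 628, 910, 1192, 1474, 1756, 2038

Selection 1: 3747
Selection 2: 3747 + 282 = 4029
Selection 3: 4029 + 282 = 4311
Selection 4: 4311 + 282 = 4593
Selection 5: 4593 + 282 = 4875
Selection 6: 4875 + 282 = 5157 → 5157 − 5093 = 64
Selection 7: 64 + 282 = 346
Selection 8: 346 + 282 = 628
Selection 9: 628 + 282 = 910
Selection 10: 910 + 282 = 1192
Selection 11: 1192 + 282 = 1474
Selection 12: 1474 + 282 = 1756
Selection 13: 1756 + 282 = 2038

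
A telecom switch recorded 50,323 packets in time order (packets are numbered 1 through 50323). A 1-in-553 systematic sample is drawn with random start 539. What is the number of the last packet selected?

k = 553
91st selection = r + (91−1)·k = 539 + 90×553 = 539 + 49770 = 50309

50309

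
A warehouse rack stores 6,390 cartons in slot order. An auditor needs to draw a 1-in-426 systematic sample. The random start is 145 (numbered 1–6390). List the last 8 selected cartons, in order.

8th selection = 145 + 7×426 = 3127
9th: 3127 + 426 = 3553
10th: 3553 + 426 = 3979
11th: 3979 + 426 = 4405
12th: 4405 + 426 = 4831
13th: 4831 + 426 = 5257
14th: 5257 + 426 = 5683
15th: 5683 + 426 = 6109

3127, 3553, 3979, 4405, 4831, 5257, 5683, 6109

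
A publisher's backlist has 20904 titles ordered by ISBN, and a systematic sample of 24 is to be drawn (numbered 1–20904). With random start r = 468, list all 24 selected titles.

k = N/n = 20904/24 = 871
title 1: 468
title 2: 468 + 871 = 1339
title 3: 1339 + 871 = 2210
title 4: 2210 + 871 = 3081
title 5: 3081 + 871 = 3952
title 6: 3952 + 871 = 4823
title 7: 4823 + 871 = 5694
title 8: 5694 + 871 = 6565
title 9: 6565 + 871 = 7436
title 10: 7436 + 871 = 8307
title 11: 8307 + 871 = 9178
title 12: 9178 + 871 = 10049
title 13: 10049 + 871 = 10920
title 14: 10920 + 871 = 11791
title 15: 11791 + 871 = 12662
title 16: 12662 + 871 = 13533
title 17: 13533 + 871 = 14404
title 18: 14404 + 871 = 15275
title 19: 15275 + 871 = 16146
title 20: 16146 + 871 = 17017
title 21: 17017 + 871 = 17888
title 22: 17888 + 871 = 18759
title 23: 18759 + 871 = 19630
title 24: 19630 + 871 = 20501

468, 1339, 2210, 3081, 3952, 4823, 5694, 6565, 7436, 8307, 9178, 10049, 10920, 11791, 12662, 13533, 14404, 15275, 16146, 17017, 17888, 18759, 19630, 20501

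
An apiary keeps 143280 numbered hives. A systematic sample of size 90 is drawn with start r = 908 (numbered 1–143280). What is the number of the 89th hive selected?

141004

k = 143280/90 = 1592
89th selection = r + (89−1)·k = 908 + 88×1592 = 908 + 140096 = 141004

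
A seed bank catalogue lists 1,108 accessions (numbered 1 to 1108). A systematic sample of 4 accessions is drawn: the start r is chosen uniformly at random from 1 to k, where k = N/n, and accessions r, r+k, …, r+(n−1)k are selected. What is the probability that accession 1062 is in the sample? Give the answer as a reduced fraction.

k = 1108/4 = 277.
Accession 1062 is selected iff r ≡ 1062 (mod 277); exactly one such r in {1,…,277}.
Inclusion probability = 1/277.

1/277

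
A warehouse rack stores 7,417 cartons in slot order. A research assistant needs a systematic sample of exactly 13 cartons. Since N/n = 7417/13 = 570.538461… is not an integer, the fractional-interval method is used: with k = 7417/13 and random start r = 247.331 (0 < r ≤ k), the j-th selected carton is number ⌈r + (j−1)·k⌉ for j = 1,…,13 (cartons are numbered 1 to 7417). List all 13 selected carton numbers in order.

248, 818, 1389, 1959, 2530, 3101, 3671, 4242, 4812, 5383, 5953, 6524, 7094

j=1: r + 0k = 247.331 → ⌈·⌉ = 248
j=2: r + 1k = 817.869461… → ⌈·⌉ = 818
j=3: r + 2k = 1388.407923… → ⌈·⌉ = 1389
j=4: r + 3k = 1958.946384… → ⌈·⌉ = 1959
j=5: r + 4k = 2529.484846… → ⌈·⌉ = 2530
j=6: r + 5k = 3100.023307… → ⌈·⌉ = 3101
j=7: r + 6k = 3670.561769… → ⌈·⌉ = 3671
j=8: r + 7k = 4241.100230… → ⌈·⌉ = 4242
j=9: r + 8k = 4811.638692… → ⌈·⌉ = 4812
j=10: r + 9k = 5382.177153… → ⌈·⌉ = 5383
j=11: r + 10k = 5952.715615… → ⌈·⌉ = 5953
j=12: r + 11k = 6523.254076… → ⌈·⌉ = 6524
j=13: r + 12k = 7093.792538… → ⌈·⌉ = 7094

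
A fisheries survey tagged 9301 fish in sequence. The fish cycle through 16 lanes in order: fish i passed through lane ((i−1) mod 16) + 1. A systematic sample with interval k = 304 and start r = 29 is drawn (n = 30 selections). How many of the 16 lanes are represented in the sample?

1

Consecutive selections differ by k = 304, so their lane numbers differ by 304 mod 16 = 0.
gcd(304, 16) = 16, so the sample visits 16/16 = 1 distinct residues mod 16.
Start 29 is lane 13; the lanes hit are 13.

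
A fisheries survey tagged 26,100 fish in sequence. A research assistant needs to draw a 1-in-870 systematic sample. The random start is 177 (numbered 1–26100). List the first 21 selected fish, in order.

fish 1: 177
fish 2: 177 + 870 = 1047
fish 3: 1047 + 870 = 1917
fish 4: 1917 + 870 = 2787
fish 5: 2787 + 870 = 3657
fish 6: 3657 + 870 = 4527
fish 7: 4527 + 870 = 5397
fish 8: 5397 + 870 = 6267
fish 9: 6267 + 870 = 7137
fish 10: 7137 + 870 = 8007
fish 11: 8007 + 870 = 8877
fish 12: 8877 + 870 = 9747
fish 13: 9747 + 870 = 10617
fish 14: 10617 + 870 = 11487
fish 15: 11487 + 870 = 12357
fish 16: 12357 + 870 = 13227
fish 17: 13227 + 870 = 14097
fish 18: 14097 + 870 = 14967
fish 19: 14967 + 870 = 15837
fish 20: 15837 + 870 = 16707
fish 21: 16707 + 870 = 17577

177, 1047, 1917, 2787, 3657, 4527, 5397, 6267, 7137, 8007, 8877, 9747, 10617, 11487, 12357, 13227, 14097, 14967, 15837, 16707, 17577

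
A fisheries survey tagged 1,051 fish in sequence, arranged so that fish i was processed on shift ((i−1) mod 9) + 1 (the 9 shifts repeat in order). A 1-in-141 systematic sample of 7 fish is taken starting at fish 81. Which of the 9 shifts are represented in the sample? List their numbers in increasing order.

Consecutive selections differ by k = 141, so their shift numbers differ by 141 mod 9 = 6.
gcd(141, 9) = 3, so the sample visits 9/3 = 3 distinct residues mod 9.
Start 81 is shift 9; the shifts hit are 3, 6, 9.

3, 6, 9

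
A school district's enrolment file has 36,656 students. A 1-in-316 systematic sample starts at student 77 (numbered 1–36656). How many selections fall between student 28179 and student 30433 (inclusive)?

8

k = 316
First selection ≥ 28179: 77 + ⌈(28179−77)/316⌉·316 = 77 + 89×316 = 28201
Last selection ≤ 30433: 77 + ⌊(30433−77)/316⌋·316 = 77 + 96×316 = 30413
Count = 96 − 89 + 1 = 8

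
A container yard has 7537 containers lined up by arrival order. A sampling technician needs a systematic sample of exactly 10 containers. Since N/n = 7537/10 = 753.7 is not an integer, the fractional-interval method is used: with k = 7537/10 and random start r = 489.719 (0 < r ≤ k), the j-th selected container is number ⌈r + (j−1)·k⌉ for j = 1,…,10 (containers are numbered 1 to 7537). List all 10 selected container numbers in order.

490, 1244, 1998, 2751, 3505, 4259, 5012, 5766, 6520, 7274

j=1: r + 0k = 489.719 → ⌈·⌉ = 490
j=2: r + 1k = 1243.419 → ⌈·⌉ = 1244
j=3: r + 2k = 1997.119 → ⌈·⌉ = 1998
j=4: r + 3k = 2750.819 → ⌈·⌉ = 2751
j=5: r + 4k = 3504.519 → ⌈·⌉ = 3505
j=6: r + 5k = 4258.219 → ⌈·⌉ = 4259
j=7: r + 6k = 5011.919 → ⌈·⌉ = 5012
j=8: r + 7k = 5765.619 → ⌈·⌉ = 5766
j=9: r + 8k = 6519.319 → ⌈·⌉ = 6520
j=10: r + 9k = 7273.019 → ⌈·⌉ = 7274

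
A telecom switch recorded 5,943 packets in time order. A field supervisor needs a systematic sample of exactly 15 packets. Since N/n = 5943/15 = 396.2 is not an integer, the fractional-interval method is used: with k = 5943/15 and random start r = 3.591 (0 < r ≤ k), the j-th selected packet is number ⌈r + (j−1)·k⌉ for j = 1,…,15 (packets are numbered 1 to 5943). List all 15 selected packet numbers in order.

j=1: r + 0k = 3.591 → ⌈·⌉ = 4
j=2: r + 1k = 399.791 → ⌈·⌉ = 400
j=3: r + 2k = 795.991 → ⌈·⌉ = 796
j=4: r + 3k = 1192.191 → ⌈·⌉ = 1193
j=5: r + 4k = 1588.391 → ⌈·⌉ = 1589
j=6: r + 5k = 1984.591 → ⌈·⌉ = 1985
j=7: r + 6k = 2380.791 → ⌈·⌉ = 2381
j=8: r + 7k = 2776.991 → ⌈·⌉ = 2777
j=9: r + 8k = 3173.191 → ⌈·⌉ = 3174
j=10: r + 9k = 3569.391 → ⌈·⌉ = 3570
j=11: r + 10k = 3965.591 → ⌈·⌉ = 3966
j=12: r + 11k = 4361.791 → ⌈·⌉ = 4362
j=13: r + 12k = 4757.991 → ⌈·⌉ = 4758
j=14: r + 13k = 5154.191 → ⌈·⌉ = 5155
j=15: r + 14k = 5550.391 → ⌈·⌉ = 5551

4, 400, 796, 1193, 1589, 1985, 2381, 2777, 3174, 3570, 3966, 4362, 4758, 5155, 5551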